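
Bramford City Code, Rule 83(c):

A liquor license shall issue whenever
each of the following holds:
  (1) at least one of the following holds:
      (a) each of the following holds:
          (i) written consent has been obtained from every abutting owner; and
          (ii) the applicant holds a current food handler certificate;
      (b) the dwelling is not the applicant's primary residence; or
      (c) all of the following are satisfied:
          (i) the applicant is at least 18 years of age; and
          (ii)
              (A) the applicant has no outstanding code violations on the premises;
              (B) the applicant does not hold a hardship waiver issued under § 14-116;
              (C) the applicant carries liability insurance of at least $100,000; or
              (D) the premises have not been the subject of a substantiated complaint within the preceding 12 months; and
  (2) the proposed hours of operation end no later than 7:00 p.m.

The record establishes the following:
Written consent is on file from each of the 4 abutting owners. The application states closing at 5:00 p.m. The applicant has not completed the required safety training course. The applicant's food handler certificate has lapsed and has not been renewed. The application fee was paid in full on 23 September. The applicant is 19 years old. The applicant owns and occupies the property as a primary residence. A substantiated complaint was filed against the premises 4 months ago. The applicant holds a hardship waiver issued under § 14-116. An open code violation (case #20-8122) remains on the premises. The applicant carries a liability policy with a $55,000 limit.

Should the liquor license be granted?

No — denied.

(i) all abutters consent — met.
(ii) food handler cert. — not satisfied.
So (a) is not satisfied (T AND F).
(b) not (primary residence) — fails.
(i) age ≥ 18 — satisfied.
(A) no code violations — not satisfied.
(B) not (hardship waiver) — not satisfied.
(C) insurance ≥ $100,000 — not satisfied.
(D) no complaint in 12 mo. — not satisfied.
(ii): F OR F OR F OR F → false.
So (c) is not satisfied (T AND F).
(1): F OR F OR F → false.
(2) closes by 7 p.m. — met.
So Overall is not satisfied (F AND T).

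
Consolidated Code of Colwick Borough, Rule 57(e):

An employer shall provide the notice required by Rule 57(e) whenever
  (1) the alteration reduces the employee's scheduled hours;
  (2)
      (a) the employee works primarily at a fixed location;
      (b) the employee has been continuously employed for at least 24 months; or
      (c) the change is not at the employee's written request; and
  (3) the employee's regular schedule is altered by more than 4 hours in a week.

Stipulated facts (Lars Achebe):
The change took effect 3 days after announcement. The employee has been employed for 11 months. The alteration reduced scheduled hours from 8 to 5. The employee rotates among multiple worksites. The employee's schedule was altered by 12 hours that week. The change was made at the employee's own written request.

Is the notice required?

No — not required.

(1) hours reduced — met.
(a) fixed location — not satisfied.
(b) tenure ≥ 24 mo. — not satisfied.
(c) not employee-requested — not met.
(2): F OR F OR F → false.
(3) schedule shift > 4h — satisfied.
Overall: T AND F AND T → false.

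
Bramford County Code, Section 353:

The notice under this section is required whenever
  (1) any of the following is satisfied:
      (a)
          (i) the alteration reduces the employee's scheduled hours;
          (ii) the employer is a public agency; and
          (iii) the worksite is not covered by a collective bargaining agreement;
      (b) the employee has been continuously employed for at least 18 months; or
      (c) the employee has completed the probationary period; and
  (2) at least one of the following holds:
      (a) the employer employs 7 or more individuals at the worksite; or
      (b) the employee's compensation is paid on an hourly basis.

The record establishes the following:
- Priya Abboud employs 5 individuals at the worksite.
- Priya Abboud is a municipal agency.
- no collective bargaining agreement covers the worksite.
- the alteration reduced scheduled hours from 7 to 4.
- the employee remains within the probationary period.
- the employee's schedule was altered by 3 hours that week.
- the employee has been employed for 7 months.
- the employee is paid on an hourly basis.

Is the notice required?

(i) hours reduced — holds.
(ii) public agency — met.
(iii) no CBA — holds.
(a) = T AND T AND T = true.
(b) tenure ≥ 18 mo. — not met.
(c) past probation — fails.
(1) = T OR F OR F = true.
(a) ≥ 7 at site — not satisfied.
(b) hourly-paid — met.
(2): F OR T → true.
So Overall is satisfied (T AND T).

Yes — required.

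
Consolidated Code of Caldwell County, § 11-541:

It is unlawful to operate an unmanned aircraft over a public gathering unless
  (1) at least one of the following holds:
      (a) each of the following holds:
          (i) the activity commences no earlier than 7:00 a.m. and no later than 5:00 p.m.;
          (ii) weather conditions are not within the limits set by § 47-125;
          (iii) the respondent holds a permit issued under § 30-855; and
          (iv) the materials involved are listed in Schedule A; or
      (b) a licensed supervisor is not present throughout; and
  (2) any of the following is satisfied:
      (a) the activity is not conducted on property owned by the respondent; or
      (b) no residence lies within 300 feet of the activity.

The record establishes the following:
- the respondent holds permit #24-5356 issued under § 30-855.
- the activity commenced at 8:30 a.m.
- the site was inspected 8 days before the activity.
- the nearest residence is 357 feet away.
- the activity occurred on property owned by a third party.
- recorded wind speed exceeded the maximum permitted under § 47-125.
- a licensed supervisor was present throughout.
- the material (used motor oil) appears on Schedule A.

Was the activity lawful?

Yes — lawful.

(i) start within hours — satisfied.
(ii) not (weather ok) — holds.
(iii) holds permit — holds.
(iv) Schedule A material — satisfied.
(a): T AND T AND T AND T → true.
(b) not (supervisor present) — not satisfied.
(1) = T OR F = true.
(a) not (own property) — met.
(b) no residence in 300 ft — met.
(2) = T OR T = true.
Overall = T AND T = true.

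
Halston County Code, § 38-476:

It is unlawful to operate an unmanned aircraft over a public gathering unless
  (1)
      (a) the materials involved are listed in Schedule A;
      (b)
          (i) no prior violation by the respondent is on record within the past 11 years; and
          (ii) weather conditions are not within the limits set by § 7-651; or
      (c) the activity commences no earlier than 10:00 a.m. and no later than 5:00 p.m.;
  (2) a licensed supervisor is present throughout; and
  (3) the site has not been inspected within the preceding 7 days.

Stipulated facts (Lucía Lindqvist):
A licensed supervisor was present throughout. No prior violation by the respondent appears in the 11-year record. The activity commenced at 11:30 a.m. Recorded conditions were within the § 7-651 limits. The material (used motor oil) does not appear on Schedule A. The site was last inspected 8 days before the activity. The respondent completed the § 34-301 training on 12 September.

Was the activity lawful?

Yes — lawful.

(a) Schedule A material — not satisfied.
(i) no prior violation — holds.
(ii) not (weather ok) — fails.
(b): T AND F → false.
(c) start within hours — holds.
So (1) is satisfied (F OR F OR T).
(2) supervisor present — holds.
(3) not (site inspected) — holds.
Overall = T AND T AND T = true.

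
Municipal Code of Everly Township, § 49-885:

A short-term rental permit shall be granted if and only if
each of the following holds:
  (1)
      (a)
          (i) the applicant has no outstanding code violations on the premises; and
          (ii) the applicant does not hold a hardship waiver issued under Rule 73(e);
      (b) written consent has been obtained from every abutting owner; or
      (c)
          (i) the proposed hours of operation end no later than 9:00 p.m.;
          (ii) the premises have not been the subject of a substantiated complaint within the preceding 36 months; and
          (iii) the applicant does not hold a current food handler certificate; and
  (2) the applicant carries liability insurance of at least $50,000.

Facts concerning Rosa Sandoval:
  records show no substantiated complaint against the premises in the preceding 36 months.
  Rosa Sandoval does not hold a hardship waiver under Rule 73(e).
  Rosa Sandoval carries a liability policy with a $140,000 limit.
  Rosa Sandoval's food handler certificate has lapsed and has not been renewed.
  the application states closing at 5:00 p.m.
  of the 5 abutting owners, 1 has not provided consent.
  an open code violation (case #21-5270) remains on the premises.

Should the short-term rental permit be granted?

(i) no code violations — fails.
(ii) not (hardship waiver) — holds.
(a) = F AND T = false.
(b) all abutters consent — not satisfied.
(i) closes by 9 p.m. — met.
(ii) no complaint in 36 mo. — met.
(iii) not (food handler cert.) — holds.
So (c) is satisfied (T AND T AND T).
So (1) is satisfied (F OR F OR T).
(2) insurance ≥ $50,000 — holds.
So Overall is satisfied (T AND T).

Yes — granted.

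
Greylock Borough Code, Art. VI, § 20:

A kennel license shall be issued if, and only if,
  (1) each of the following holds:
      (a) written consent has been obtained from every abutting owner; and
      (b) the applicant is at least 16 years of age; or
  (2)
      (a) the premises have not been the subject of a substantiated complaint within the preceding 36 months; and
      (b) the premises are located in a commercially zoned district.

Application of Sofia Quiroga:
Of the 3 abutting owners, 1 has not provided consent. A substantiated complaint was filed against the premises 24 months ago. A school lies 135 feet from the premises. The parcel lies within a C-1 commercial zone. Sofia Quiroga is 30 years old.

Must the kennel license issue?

(a) all abutters consent — not met.
(b) age ≥ 16 — satisfied.
(1): F AND T → false.
(a) no complaint in 36 mo. — fails.
(b) commercially zoned — met.
So (2) is not satisfied (F AND T).
So Overall is not satisfied (F OR F).

No — denied.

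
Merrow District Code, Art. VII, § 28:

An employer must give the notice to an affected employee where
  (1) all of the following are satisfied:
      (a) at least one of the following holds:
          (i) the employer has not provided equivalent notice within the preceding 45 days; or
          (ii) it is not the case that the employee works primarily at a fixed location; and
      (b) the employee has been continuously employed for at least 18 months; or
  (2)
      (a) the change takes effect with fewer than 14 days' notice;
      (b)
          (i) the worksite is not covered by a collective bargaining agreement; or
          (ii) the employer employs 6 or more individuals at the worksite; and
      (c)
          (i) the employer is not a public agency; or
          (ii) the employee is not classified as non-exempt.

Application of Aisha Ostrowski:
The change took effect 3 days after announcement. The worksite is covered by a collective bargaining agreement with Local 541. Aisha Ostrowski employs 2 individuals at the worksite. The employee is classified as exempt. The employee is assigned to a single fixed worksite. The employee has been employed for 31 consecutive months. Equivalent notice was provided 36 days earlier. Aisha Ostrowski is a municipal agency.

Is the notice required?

(i) no recent notice — not met.
(ii) not (fixed location) — not satisfied.
(a): F OR F → false.
(b) tenure ≥ 18 mo. — holds.
(1): F AND T → false.
(a) < 14 days' notice — satisfied.
(i) no CBA — not met.
(ii) ≥ 6 at site — fails.
(b) = F OR F = false.
(i) not (public agency) — not satisfied.
(ii) not (non-exempt) — satisfied.
So (c) is satisfied (F OR T).
(2) = T AND F AND T = false.
So Overall is not satisfied (F OR F).

No — not required.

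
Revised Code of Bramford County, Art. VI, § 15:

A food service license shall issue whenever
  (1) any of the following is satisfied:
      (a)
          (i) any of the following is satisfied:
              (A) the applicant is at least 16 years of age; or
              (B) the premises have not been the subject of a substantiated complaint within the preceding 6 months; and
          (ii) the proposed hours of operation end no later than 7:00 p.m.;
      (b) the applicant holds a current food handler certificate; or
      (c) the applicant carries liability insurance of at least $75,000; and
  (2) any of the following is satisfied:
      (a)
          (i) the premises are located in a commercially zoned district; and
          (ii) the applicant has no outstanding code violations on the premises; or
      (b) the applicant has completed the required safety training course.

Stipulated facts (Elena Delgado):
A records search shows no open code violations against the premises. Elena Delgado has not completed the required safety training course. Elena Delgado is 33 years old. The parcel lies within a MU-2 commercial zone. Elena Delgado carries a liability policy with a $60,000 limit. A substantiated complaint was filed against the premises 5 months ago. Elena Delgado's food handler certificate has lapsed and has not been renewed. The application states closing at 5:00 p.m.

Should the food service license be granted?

Yes — granted.

(A) age ≥ 16 — met.
(B) no complaint in 6 mo. — fails.
So (i) is satisfied (T OR F).
(ii) closes by 7 p.m. — satisfied.
(a) = T AND T = true.
(b) food handler cert. — fails.
(c) insurance ≥ $75,000 — not met.
(1): T OR F OR F → true.
(i) commercially zoned — holds.
(ii) no code violations — holds.
(a): T AND T → true.
(b) safety training — not met.
(2) = T OR F = true.
So Overall is satisfied (T AND T).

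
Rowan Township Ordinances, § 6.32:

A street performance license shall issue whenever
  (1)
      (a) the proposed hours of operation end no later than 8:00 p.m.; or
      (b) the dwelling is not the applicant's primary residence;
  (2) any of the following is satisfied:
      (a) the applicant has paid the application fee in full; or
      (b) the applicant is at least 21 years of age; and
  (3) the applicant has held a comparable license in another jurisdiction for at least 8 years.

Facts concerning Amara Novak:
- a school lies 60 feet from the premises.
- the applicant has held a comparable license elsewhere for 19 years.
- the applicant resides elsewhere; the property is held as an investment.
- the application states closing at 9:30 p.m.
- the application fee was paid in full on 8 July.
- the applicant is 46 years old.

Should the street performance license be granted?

Yes — granted.

(a) closes by 8 p.m. — fails.
(b) not (primary residence) — satisfied.
So (1) is satisfied (F OR T).
(a) fee paid — holds.
(b) age ≥ 21 — met.
So (2) is satisfied (T OR T).
(3) prior license ≥ 8 yr — holds.
Overall: T AND T AND T → true.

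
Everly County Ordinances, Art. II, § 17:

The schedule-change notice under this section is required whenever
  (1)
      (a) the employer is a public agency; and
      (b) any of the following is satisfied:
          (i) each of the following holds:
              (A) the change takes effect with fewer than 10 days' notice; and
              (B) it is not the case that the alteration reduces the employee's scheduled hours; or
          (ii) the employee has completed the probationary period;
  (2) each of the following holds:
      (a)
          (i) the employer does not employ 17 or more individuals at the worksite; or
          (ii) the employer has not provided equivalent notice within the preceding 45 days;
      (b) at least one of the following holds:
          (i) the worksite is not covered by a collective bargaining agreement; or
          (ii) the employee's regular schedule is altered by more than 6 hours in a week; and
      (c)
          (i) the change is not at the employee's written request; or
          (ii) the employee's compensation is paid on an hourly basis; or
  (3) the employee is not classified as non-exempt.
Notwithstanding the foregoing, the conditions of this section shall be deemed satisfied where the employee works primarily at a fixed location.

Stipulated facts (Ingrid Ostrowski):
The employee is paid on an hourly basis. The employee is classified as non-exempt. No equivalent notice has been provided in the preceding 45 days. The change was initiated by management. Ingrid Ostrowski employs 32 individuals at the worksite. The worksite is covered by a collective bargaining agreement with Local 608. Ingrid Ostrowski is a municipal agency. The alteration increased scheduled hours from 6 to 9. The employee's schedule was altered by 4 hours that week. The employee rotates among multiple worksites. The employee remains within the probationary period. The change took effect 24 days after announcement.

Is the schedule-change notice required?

No — not required.

(a) public agency — met.
(A) < 10 days' notice — fails.
(B) not (hours reduced) — satisfied.
(i): F AND T → false.
(ii) past probation — fails.
(b) = F OR F = false.
(1): T AND F → false.
(i) not (≥ 17 at site) — fails.
(ii) no recent notice — satisfied.
(a): F OR T → true.
(i) no CBA — not met.
(ii) schedule shift > 6h — not met.
So (b) is not satisfied (F OR F).
(i) not employee-requested — met.
(ii) hourly-paid — met.
(c): T OR T → true.
(2): T AND F AND T → false.
(3) not (non-exempt) — not met.
Overall = F OR F OR F = false.
Exception (fixed location) — not satisfied.
Result: main false OR exception false → false.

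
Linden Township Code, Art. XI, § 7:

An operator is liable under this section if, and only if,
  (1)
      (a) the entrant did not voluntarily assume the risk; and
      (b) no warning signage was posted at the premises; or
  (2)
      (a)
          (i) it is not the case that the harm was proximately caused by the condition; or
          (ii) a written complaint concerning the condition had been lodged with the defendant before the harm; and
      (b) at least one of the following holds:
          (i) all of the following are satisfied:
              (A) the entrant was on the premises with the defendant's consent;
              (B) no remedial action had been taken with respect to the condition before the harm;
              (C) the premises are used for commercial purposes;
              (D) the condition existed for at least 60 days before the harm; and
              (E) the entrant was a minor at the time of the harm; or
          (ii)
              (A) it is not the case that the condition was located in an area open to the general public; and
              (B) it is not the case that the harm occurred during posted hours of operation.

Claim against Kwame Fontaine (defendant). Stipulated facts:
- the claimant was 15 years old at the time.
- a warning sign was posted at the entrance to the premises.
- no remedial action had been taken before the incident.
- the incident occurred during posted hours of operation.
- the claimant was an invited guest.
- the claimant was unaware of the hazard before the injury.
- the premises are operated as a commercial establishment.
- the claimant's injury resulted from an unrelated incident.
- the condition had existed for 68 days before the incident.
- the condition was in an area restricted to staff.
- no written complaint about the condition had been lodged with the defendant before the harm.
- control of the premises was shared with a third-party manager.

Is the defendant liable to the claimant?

Yes — liable.

(a) no assumed risk — holds.
(b) no signage posted — not satisfied.
(1): T AND F → false.
(i) not (proximate cause) — satisfied.
(ii) complaint lodged — not satisfied.
(a) = T OR F = true.
(A) consent to enter — met.
(B) no remedial action — holds.
(C) commercial use — satisfied.
(D) condition ≥60 days old — met.
(E) entrant a minor — met.
So (i) is satisfied (T AND T AND T AND T AND T).
(A) not (public area) — satisfied.
(B) not (during posted hours) — not met.
So (ii) is not satisfied (T AND F).
So (b) is satisfied (T OR F).
(2) = T AND T = true.
So Overall is satisfied (F OR T).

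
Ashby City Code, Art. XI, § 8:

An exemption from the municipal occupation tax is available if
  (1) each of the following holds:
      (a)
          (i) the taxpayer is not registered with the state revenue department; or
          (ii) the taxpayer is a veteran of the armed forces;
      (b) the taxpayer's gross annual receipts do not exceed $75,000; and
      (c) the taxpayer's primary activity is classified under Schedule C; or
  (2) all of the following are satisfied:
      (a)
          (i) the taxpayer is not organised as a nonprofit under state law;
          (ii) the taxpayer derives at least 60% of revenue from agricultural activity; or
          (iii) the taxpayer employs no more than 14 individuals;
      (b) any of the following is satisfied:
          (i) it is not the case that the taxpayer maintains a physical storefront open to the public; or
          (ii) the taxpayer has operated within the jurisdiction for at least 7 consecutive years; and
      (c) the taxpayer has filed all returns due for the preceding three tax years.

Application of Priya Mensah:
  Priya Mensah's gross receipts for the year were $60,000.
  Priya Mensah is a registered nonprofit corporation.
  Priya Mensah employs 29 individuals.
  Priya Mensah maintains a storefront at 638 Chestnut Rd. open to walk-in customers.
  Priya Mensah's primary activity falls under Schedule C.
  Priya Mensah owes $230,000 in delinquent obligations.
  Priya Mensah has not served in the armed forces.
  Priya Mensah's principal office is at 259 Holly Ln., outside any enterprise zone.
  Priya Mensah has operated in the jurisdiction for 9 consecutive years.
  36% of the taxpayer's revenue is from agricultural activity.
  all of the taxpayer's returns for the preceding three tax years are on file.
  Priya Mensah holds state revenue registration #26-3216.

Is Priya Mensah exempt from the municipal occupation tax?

(i) not (state-registered) — not satisfied.
(ii) veteran — fails.
(a): F OR F → false.
(b) receipts ≤ $75,000 — satisfied.
(c) Schedule C activity — met.
So (1) is not satisfied (F AND T AND T).
(i) not (nonprofit) — not met.
(ii) ≥60% agricultural — not met.
(iii) ≤ 14 employees — not met.
(a) = F OR F OR F = false.
(i) not (has storefront) — not met.
(ii) ≥ 7 yrs in jurisdiction — holds.
So (b) is satisfied (F OR T).
(c) returns current — holds.
(2) = F AND T AND T = false.
Overall: F OR F → false.

No — not exempt.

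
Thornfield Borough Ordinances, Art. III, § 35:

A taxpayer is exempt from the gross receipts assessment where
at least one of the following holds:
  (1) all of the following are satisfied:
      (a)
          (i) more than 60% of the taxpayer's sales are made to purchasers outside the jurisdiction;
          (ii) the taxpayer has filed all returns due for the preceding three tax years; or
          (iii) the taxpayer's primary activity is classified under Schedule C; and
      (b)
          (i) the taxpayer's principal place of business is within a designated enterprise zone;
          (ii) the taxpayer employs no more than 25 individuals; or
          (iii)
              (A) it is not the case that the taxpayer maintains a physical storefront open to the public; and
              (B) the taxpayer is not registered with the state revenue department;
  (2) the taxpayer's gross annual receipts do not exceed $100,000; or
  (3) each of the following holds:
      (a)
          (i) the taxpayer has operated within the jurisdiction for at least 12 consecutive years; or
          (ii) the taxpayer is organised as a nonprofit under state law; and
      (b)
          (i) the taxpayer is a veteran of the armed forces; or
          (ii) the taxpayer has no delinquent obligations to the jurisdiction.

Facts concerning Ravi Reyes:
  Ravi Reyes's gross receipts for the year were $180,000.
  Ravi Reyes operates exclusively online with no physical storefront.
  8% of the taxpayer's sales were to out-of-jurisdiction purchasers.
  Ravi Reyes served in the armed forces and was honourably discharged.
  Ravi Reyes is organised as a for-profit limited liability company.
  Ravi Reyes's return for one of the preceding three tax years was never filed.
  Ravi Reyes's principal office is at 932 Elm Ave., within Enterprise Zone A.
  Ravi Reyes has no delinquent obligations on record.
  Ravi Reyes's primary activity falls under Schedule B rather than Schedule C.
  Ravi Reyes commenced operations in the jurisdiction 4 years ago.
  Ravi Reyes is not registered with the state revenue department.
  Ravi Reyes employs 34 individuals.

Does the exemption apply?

No — not exempt.

(i) >60% out-of-jur. sales — fails.
(ii) returns current — not satisfied.
(iii) Schedule C activity — fails.
(a) = F OR F OR F = false.
(i) in enterprise zone — holds.
(ii) ≤ 25 employees — not satisfied.
(A) not (has storefront) — satisfied.
(B) not (state-registered) — met.
(iii) = T AND T = true.
So (b) is satisfied (T OR F OR T).
So (1) is not satisfied (F AND T).
(2) receipts ≤ $100,000 — not met.
(i) ≥ 12 yrs in jurisdiction — fails.
(ii) nonprofit — not satisfied.
(a): F OR F → false.
(i) veteran — met.
(ii) no delinquency — satisfied.
(b) = T OR T = true.
So (3) is not satisfied (F AND T).
Overall = F OR F OR F = false.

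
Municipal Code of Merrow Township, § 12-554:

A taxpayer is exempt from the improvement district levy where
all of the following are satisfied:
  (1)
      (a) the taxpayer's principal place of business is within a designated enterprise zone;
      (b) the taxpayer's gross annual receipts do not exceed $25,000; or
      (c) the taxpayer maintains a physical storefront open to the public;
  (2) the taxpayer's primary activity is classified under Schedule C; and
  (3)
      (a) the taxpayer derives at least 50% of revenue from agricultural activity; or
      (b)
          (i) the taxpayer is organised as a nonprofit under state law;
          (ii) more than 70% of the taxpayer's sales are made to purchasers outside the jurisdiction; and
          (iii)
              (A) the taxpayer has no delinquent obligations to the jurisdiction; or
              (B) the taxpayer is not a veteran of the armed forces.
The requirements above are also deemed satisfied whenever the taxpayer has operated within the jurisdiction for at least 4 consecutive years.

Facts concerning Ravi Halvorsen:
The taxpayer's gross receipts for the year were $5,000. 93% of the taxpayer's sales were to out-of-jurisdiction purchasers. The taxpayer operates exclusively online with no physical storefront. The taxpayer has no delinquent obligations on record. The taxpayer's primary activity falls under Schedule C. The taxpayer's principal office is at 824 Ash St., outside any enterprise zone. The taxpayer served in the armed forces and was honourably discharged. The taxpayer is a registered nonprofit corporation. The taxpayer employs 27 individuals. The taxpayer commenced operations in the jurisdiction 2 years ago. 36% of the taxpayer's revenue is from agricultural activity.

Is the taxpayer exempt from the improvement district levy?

(a) in enterprise zone — not met.
(b) receipts ≤ $25,000 — satisfied.
(c) has storefront — not met.
(1) = F OR T OR F = true.
(2) Schedule C activity — satisfied.
(a) ≥50% agricultural — not satisfied.
(i) nonprofit — met.
(ii) >70% out-of-jur. sales — satisfied.
(A) no delinquency — satisfied.
(B) not (veteran) — not satisfied.
So (iii) is satisfied (T OR F).
(b) = T AND T AND T = true.
(3) = F OR T = true.
Overall = T AND T AND T = true.
Exception (≥ 4 yrs in jurisdiction) — not satisfied.
Result: main true OR exception false → true.

Yes — exempt.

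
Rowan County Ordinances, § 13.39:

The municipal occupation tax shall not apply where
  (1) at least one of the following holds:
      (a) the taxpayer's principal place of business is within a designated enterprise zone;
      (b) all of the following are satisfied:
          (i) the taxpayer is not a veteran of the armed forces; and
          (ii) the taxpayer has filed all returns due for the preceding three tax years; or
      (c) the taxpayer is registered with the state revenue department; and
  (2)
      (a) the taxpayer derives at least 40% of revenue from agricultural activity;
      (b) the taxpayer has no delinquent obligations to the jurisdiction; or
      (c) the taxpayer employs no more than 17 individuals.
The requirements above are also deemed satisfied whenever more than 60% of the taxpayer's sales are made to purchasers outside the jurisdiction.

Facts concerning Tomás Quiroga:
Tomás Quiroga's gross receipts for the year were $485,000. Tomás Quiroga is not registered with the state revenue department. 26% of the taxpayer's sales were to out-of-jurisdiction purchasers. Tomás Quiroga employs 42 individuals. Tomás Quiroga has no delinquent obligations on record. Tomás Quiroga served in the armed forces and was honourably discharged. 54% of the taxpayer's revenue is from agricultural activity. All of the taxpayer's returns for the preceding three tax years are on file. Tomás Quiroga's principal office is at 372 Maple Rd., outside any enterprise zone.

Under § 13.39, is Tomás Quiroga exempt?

(a) in enterprise zone — not satisfied.
(i) not (veteran) — not met.
(ii) returns current — holds.
(b): F AND T → false.
(c) state-registered — not satisfied.
(1): F OR F OR F → false.
(a) ≥40% agricultural — satisfied.
(b) no delinquency — met.
(c) ≤ 17 employees — not satisfied.
(2): T OR T OR F → true.
Overall = F AND T = false.
Exception (>60% out-of-jur. sales) — not satisfied.
Result: main false OR exception false → false.

No — not exempt.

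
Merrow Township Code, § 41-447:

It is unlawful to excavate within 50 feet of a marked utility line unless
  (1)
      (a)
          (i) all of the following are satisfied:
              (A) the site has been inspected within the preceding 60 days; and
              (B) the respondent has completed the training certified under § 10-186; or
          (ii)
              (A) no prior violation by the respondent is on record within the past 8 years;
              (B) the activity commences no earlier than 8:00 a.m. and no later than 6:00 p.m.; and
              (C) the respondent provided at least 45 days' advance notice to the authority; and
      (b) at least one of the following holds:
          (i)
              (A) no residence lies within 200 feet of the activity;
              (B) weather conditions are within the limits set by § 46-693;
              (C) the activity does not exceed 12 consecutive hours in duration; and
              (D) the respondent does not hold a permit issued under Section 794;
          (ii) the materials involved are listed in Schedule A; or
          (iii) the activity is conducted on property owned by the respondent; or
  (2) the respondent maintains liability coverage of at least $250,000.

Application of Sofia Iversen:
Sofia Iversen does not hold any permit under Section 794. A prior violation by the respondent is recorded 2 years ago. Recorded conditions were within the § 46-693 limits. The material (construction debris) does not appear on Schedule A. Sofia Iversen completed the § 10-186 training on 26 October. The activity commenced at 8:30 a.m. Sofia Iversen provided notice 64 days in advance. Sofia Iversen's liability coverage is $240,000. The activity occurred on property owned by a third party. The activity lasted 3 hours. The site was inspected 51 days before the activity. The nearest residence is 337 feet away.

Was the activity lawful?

Yes — lawful.

(A) site inspected — satisfied.
(B) training certified — satisfied.
(i): T AND T → true.
(A) no prior violation — not met.
(B) start within hours — met.
(C) ≥45 days' notice — holds.
(ii): F AND T AND T → false.
(a) = T OR F = true.
(A) no residence in 200 ft — holds.
(B) weather ok — met.
(C) ≤ 12 hrs duration — met.
(D) not (holds permit) — met.
So (i) is satisfied (T AND T AND T AND T).
(ii) Schedule A material — fails.
(iii) own property — fails.
So (b) is satisfied (T OR F OR F).
So (1) is satisfied (T AND T).
(2) coverage ≥ $250,000 — not met.
Overall = T OR F = true.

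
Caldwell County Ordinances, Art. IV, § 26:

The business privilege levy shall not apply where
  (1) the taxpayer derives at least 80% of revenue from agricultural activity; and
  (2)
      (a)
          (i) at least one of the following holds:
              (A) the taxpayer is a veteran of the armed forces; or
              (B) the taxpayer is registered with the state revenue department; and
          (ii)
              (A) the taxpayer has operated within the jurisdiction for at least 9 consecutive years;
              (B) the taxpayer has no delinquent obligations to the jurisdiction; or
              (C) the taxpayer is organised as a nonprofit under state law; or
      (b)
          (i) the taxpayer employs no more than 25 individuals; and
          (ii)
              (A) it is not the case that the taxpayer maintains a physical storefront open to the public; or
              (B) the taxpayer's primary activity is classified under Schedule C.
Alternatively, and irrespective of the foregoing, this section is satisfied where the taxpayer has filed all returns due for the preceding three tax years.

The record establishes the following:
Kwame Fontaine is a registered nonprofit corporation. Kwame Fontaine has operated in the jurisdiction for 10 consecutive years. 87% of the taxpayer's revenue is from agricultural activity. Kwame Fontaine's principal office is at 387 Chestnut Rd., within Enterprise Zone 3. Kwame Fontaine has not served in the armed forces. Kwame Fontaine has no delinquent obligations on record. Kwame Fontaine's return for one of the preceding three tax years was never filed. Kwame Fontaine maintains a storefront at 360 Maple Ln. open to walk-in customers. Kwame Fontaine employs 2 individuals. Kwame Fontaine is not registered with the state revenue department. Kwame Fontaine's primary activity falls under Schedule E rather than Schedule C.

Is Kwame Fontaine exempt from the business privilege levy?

(1) ≥80% agricultural — holds.
(A) veteran — fails.
(B) state-registered — not satisfied.
So (i) is not satisfied (F OR F).
(A) ≥ 9 yrs in jurisdiction — met.
(B) no delinquency — holds.
(C) nonprofit — met.
(ii): T OR T OR T → true.
(a) = F AND T = false.
(i) ≤ 25 employees — met.
(A) not (has storefront) — fails.
(B) Schedule C activity — not met.
So (ii) is not satisfied (F OR F).
So (b) is not satisfied (T AND F).
So (2) is not satisfied (F OR F).
Overall: T AND F → false.
Exception (returns current) — not satisfied.
Result: main false OR exception false → false.

No — not exempt.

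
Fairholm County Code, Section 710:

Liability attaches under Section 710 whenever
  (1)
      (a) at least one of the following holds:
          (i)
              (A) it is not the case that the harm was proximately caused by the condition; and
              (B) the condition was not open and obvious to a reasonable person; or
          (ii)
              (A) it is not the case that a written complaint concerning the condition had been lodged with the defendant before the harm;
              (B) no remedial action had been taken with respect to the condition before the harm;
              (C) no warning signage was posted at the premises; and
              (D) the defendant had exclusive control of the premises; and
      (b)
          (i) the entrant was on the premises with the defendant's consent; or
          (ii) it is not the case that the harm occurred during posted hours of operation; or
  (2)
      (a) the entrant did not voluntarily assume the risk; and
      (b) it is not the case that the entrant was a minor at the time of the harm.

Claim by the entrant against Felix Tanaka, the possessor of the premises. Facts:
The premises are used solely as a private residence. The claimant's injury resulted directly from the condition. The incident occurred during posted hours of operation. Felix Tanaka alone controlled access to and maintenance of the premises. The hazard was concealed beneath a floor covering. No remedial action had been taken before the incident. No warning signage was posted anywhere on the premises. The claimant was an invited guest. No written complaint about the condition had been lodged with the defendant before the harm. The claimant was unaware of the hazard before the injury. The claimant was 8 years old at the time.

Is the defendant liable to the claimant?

Yes — liable.

(A) not (proximate cause) — fails.
(B) not open/obvious — satisfied.
So (i) is not satisfied (F AND T).
(A) not (complaint lodged) — satisfied.
(B) no remedial action — met.
(C) no signage posted — satisfied.
(D) exclusive control — met.
(ii) = T AND T AND T AND T = true.
So (a) is satisfied (F OR T).
(i) consent to enter — satisfied.
(ii) not (during posted hours) — fails.
(b): T OR F → true.
So (1) is satisfied (T AND T).
(a) no assumed risk — satisfied.
(b) not (entrant a minor) — not met.
(2): T AND F → false.
Overall: T OR F → true.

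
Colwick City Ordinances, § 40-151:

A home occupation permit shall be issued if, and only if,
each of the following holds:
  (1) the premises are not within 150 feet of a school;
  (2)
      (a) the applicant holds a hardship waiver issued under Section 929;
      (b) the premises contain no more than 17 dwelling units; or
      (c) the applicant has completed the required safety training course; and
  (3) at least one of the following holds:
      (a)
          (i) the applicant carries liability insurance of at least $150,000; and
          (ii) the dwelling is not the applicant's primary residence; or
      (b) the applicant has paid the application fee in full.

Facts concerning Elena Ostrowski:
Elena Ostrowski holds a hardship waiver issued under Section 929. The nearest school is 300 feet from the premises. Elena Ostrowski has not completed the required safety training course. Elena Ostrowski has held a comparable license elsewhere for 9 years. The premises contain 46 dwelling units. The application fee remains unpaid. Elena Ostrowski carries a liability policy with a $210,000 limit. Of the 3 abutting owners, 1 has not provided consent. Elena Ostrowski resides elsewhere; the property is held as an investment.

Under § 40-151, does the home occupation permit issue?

(1) ≥150 ft from school — satisfied.
(a) hardship waiver — satisfied.
(b) ≤ 17 units — not satisfied.
(c) safety training — fails.
(2) = T OR F OR F = true.
(i) insurance ≥ $150,000 — satisfied.
(ii) not (primary residence) — met.
(a): T AND T → true.
(b) fee paid — not satisfied.
So (3) is satisfied (T OR F).
So Overall is satisfied (T AND T AND T).

Yes — granted.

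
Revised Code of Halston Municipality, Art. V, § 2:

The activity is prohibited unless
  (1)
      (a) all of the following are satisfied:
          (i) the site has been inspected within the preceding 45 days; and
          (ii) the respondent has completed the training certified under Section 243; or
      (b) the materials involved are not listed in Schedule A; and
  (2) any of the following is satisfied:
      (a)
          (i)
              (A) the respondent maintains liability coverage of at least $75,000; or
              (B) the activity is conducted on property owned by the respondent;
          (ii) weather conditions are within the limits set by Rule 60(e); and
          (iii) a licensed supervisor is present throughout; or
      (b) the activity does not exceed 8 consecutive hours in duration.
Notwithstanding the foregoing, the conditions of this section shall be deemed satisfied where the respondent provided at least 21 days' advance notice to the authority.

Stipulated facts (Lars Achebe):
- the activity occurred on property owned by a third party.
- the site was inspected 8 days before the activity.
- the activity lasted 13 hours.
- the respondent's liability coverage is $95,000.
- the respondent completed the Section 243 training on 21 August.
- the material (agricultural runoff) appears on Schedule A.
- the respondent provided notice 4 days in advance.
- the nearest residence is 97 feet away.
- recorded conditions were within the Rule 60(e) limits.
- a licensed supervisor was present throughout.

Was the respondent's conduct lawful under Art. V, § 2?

(i) site inspected — met.
(ii) training certified — holds.
So (a) is satisfied (T AND T).
(b) not (Schedule A material) — fails.
(1): T OR F → true.
(A) coverage ≥ $75,000 — satisfied.
(B) own property — not satisfied.
So (i) is satisfied (T OR F).
(ii) weather ok — met.
(iii) supervisor present — holds.
(a) = T AND T AND T = true.
(b) ≤ 8 hrs duration — not satisfied.
(2): T OR F → true.
Overall: T AND T → true.
Exception (≥21 days' notice) — not satisfied.
Result: main true OR exception false → true.

Yes — lawful.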